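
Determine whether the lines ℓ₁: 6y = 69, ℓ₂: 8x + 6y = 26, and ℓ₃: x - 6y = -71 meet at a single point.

No

Intersecting ℓ₁ and ℓ₂: solving the 2×2 system gives (x, y) = (-43/8, 23/2).
Substitute into ℓ₃: (1)(-43/8) + (-6)(23/2) = -595/8.
But ℓ₃ requires -71 ≠ -595/8, so the three lines have no common point.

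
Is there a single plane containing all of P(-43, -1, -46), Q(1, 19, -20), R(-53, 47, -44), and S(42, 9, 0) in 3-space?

With P as base: PQ = (44, 20, 26), PR = (-10, 48, 2), PS = (85, 10, 46).
PR × PS = (2188, 630, -4180).
PQ · (PR × PS) = 192.
Since 192 ≠ 0, the four points are not coplanar.

No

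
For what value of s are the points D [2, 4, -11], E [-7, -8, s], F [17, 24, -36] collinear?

Direction DF = (15, 20, -25). From the x-coordinate of E, the parameter along the line is τ = (-7 − 2)/15 = -3/5.
Then s = (-11) + (-3/5)·(-25) = 4.

4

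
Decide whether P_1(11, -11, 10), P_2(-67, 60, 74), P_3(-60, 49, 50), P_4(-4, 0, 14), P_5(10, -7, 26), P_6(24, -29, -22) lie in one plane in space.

No

The plane through P_1, P_2, P_3 has normal n = P_1P_2 × P_1P_3 = (-1000, -1424, 361) and equation n·P = 8274.
Checking the remaining points: n·P_4 = 9054, n·P_5 = 9354, n·P_6 = 9354.
Since n·P_4 = 9054 ≠ 8274, P_4 is off the plane and the points are not all coplanar.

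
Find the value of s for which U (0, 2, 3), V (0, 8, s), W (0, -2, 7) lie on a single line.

-3

Direction UW = (0, -4, 4). From the y-coordinate of V, the parameter along the line is τ = (8 − 2)/(-4) = -3/2.
Then s = 3 + (-3/2)·(4) = -3.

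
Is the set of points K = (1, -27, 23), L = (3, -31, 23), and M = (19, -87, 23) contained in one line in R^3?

KL = (2, -4, 0), KM = (18, -60, 0).
Comparing components 1 and 2: (2)(-60) − (-4)(18) = -48 ≠ 0, so KL and KM are not parallel and the points are not collinear.

No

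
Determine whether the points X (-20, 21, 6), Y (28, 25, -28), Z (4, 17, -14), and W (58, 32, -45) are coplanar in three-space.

No

With X as base: XY = (48, 4, -34), XZ = (24, -4, -20), XW = (78, 11, -51).
XZ × XW = (424, -336, 576).
XY · (XZ × XW) = -576.
Since -576 ≠ 0, the four points are not coplanar.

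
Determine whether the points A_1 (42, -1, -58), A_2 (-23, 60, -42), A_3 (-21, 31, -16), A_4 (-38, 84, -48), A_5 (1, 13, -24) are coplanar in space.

Yes

The plane through A_1, A_2, A_3 has normal n = A_1A_2 × A_1A_3 = (2050, 1722, 1763) and equation n·P = -17876.
Checking the remaining points: n·A_4 = -17876, n·A_5 = -17876.
All equal -17876, so all 5 points lie in one plane.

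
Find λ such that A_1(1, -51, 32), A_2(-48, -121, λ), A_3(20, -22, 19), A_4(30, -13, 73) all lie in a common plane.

Normal to plane A_1A_3A_4: n = (1683, -1156, -119); plane equation n·P = 56831.
Requiring n·A_2 = 56831: (-119)λ + (59092) = 56831.
So λ = 19.

19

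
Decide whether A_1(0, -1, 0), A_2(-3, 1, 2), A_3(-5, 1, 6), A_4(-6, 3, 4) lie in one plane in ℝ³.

With A_1 as base: A_1A_2 = (-3, 2, 2), A_1A_3 = (-5, 2, 6), A_1A_4 = (-6, 4, 4).
A_1A_3 × A_1A_4 = (-16, -16, -8).
A_1A_2 · (A_1A_3 × A_1A_4) = 0.
The scalar triple product vanishes, so the four points are coplanar.

Yes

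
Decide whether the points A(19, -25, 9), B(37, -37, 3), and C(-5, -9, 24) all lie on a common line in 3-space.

AB = (18, -12, -6), AC = (-24, 16, 15).
Comparing components 2 and 3: (-12)(15) − (-6)(16) = -84 ≠ 0, so AB and AC are not parallel and the points are not collinear.

No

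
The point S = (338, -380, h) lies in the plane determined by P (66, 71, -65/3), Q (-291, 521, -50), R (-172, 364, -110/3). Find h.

The plane through P, Q, R has equation (4655/3)x + (4165/3)y + 2499z = 440510/3.
Substituting S: (2499)h + (-9310/3) = 440510/3, so h = 60.

60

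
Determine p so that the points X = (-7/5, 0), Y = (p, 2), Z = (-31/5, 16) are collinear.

The three points are collinear iff det[XY; XZ] = 0.
This determinant is linear in p: (16)p + (32) = 0, so p = -2.

-2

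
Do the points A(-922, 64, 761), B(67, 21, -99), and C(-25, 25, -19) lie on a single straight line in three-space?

Yes

AB = (989, -43, -860), AC = (897, -39, -780).
AB × AC = (0, 0, 0).
The cross product vanishes, so the three points are collinear.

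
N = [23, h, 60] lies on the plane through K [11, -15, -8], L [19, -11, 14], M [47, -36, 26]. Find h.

A normal to the plane is n = KL × KM = (598, 520, -312).
N lies in the plane iff n · KN = 0.
This gives (520)h + (-6240) = 0, so h = 12.

12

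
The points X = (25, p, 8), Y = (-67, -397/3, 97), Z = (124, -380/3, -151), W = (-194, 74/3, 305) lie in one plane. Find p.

The points are coplanar iff XY · (XZ × XW) = 0.
Expanding, this is linear in p: (8232)p + (131712) = 0.
So p = -16.

-16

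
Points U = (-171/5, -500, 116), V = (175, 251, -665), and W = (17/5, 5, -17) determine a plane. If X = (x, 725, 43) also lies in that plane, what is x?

The plane through U, V, W has equation 294522x − 1542y + (387042/5)z = -322278.
Substituting X: (294522)x + (11053056/5) = -322278, so x = -43/5.

-43/5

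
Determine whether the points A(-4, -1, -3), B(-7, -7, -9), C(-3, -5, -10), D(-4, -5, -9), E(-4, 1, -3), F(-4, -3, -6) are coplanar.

No

The plane through A, B, C has normal n = AB × AC = (18, -27, 18) and equation n·P = -99.
Checking the remaining points: n·D = -99, n·E = -153, n·F = -99.
Since n·E = -153 ≠ -99, E is off the plane and the points are not all coplanar.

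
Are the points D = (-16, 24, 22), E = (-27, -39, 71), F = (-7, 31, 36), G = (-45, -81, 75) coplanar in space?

No

The four points are coplanar iff the 3×3 determinant with rows DE, DF, DG is zero.
Rows: (-11, -63, 49), (9, 7, 14), (-29, -105, 53).
Expanding along the first row: (-11)(1841) − (-63)(883) + (49)(-742) = -980.
Nonzero ⇒ not coplanar.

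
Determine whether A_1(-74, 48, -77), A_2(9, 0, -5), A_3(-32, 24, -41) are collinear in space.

A_1A_2 = (83, -48, 72), A_1A_3 = (42, -24, 36).
A_1A_2 × A_1A_3 = (0, 36, 24).
The cross product is nonzero, so the points do not lie on one line.

No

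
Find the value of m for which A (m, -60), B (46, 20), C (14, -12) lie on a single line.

-34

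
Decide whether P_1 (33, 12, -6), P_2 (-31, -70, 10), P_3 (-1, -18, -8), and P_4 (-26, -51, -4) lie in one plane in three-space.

No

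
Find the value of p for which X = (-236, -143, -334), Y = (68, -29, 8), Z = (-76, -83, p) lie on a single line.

Direction XY = (304, 114, 342). From the x-coordinate of Z, the parameter along the line is τ = (-76 − (-236))/304 = 10/19.
Then p = (-334) + 10/19·(342) = -154.

-154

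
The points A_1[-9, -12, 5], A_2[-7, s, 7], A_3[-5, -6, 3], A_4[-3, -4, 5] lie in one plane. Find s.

Normal to plane A_1A_3A_4: n = (16, -12, -4); plane equation n·P = -20.
Requiring n·A_2 = -20: (-12)s + (-140) = -20.
So s = -10.

-10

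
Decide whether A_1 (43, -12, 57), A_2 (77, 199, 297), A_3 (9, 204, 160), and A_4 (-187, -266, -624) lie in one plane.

The four points are coplanar iff the 3×3 determinant with rows A_1A_2, A_1A_3, A_1A_4 is zero.
Rows: (34, 211, 240), (-34, 216, 103), (-230, -254, -681).
Expanding along the first row: (34)(-120934) − (211)(46844) + (240)(58316) = 0.
Zero determinant ⇒ coplanar.

Yes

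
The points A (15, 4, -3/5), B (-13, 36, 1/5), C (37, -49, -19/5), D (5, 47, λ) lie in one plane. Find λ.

13/5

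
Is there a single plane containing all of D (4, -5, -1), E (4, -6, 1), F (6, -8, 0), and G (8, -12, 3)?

A normal to the plane through D, E, F is n = DE × DF = (5, 4, 2).
The plane has equation n·P = -2. For G: n·G = -2.
Equal, so G lies in the plane and all four are coplanar.

Yes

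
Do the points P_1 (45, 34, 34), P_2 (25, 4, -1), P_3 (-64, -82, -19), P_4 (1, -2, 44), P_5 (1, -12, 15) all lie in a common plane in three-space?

Yes

The plane through P_1, P_2, P_3 has normal n = P_1P_2 × P_1P_3 = (-2470, 2755, -950) and equation n·P = -49780.
Checking the remaining points: n·P_4 = -49780, n·P_5 = -49780.
All equal -49780, so all 5 points lie in one plane.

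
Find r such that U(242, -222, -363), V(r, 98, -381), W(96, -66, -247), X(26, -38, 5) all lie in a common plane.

-9

Coplanarity ⇔ det[UV; UW; UX] = 0.
Expanding, this is linear in r: (36064)r + (324576) = 0.
So r = -9.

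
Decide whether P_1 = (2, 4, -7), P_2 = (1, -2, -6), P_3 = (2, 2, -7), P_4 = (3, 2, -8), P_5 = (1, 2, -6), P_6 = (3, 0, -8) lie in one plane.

Yes

The plane through P_1, P_2, P_3 has normal n = P_1P_2 × P_1P_3 = (2, 0, 2) and equation n·P = -10.
Checking the remaining points: n·P_4 = -10, n·P_5 = -10, n·P_6 = -10.
All equal -10, so all 6 points lie in one plane.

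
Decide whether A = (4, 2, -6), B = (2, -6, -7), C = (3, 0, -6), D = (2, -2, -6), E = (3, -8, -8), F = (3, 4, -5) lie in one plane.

The plane through A, B, C has normal n = AB × AC = (-2, 1, -4) and equation n·P = 18.
Checking the remaining points: n·D = 18, n·E = 18, n·F = 18.
All equal 18, so all 6 points lie in one plane.

Yes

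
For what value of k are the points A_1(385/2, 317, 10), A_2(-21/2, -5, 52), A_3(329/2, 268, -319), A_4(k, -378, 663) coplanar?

Normal to plane A_1A_2A_3: n = (107996, -67963, 931); plane equation n·P = -745731.
Requiring n·A_4 = -745731: (107996)k + (26307267) = -745731.
So k = -501/2.

-501/2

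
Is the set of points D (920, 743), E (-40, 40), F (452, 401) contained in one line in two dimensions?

No

DE = (-960, -703), DF = (-468, -342).
Twice the signed area of △DEF is (-960)(-342) − (-703)(-468) = -684.
The area is nonzero, so the three points are not collinear.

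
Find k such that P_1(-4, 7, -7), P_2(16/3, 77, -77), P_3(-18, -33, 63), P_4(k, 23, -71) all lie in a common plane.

Normal to plane P_1P_2P_3: n = (2100, 980/3, 1820/3); plane equation n·P = -10360.
Requiring n·P_4 = -10360: (2100)k + (-35560) = -10360.
So k = 12.

12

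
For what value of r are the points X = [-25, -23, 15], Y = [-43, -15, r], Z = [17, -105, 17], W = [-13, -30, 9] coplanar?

25

Normal to plane XZW: n = (506, 276, 690); plane equation n·P = -8648.
Requiring n·Y = -8648: (690)r + (-25898) = -8648.
So r = 25.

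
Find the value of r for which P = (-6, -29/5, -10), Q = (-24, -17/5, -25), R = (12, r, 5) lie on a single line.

Collinearity requires PQ × PR = 0; each component is linear in r.
The x-component gives (15)r + (123) = 0, so r = -41/5.
The remaining components then also vanish.

-41/5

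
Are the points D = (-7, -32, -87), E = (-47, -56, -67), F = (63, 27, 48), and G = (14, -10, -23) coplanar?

A normal to the plane through D, E, F is n = DE × DF = (-4420, 6800, -680).
The plane has equation n·P = -127500. For G: n·G = -114240.
-114240 ≠ -127500, so G is off the plane.

No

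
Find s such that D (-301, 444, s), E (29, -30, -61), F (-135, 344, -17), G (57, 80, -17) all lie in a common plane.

Coplanarity ⇔ det[DE; DF; DG] = 0.
Expanding, this is linear in s: (28512)s + (1568160) = 0.
So s = -55.

-55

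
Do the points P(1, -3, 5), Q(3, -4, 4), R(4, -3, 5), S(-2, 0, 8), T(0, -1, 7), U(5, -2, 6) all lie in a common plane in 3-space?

Yes

The plane through P, Q, R has normal n = PQ × PR = (0, -3, 3) and equation n·X = 24.
Checking the remaining points: n·S = 24, n·T = 24, n·U = 24.
All equal 24, so all 6 points lie in one plane.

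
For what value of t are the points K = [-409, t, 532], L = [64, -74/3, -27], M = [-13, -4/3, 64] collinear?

Direction LM = (-77, 70/3, 91). From the x-coordinate of K, the parameter along the line is τ = (-409 − 64)/(-77) = 43/7.
Then t = (-74/3) + 43/7·(70/3) = 356/3.

356/3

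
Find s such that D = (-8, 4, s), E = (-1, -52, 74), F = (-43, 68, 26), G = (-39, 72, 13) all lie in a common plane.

25

Coplanarity ⇔ det[DE; DF; DG] = 0.
Expanding, this is linear in s: (648)s + (-16200) = 0.
So s = 25.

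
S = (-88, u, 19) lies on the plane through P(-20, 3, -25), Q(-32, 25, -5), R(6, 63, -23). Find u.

-37

A normal to the plane is n = PQ × PR = (-1156, 544, -1292).
S lies in the plane iff n · PS = 0.
This gives (544)u + (20128) = 0, so u = -37.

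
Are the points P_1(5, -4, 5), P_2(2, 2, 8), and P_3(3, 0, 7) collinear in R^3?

Yes

P_1P_2 = (-3, 6, 3), P_1P_3 = (-2, 4, 2).
P_1P_2 × P_1P_3 = (0, 0, 0).
The cross product vanishes, so the three points are collinear.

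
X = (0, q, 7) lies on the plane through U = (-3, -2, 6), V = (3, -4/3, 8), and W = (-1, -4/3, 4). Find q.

A normal to the plane is n = UV × UW = (-8/3, 16, 8/3).
X lies in the plane iff n · UX = 0.
This gives (16)q + (80/3) = 0, so q = -5/3.

-5/3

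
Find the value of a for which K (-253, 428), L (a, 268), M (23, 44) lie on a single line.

-138

Collinearity: (L − K) must be parallel to (M − K) = (276, -384).
Cross-multiplying the components: (a − (-253))·(-384) = (-160)·(276).
Solving gives a = -138.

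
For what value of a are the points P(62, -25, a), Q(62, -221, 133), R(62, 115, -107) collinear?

-7

Direction QR = (0, 336, -240). From the y-coordinate of P, the parameter along the line is τ = (-25 − (-221))/336 = 7/12.
Then a = 133 + 7/12·(-240) = -7.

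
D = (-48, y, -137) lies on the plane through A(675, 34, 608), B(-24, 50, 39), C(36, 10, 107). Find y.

The plane through A, B, C has equation −21672x + 13392y + 27000z = 2242728.
Substituting D: (13392)y + (-2658744) = 2242728, so y = 366.

366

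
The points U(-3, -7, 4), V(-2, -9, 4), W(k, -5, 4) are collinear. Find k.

-4

Direction UV = (1, -2, 0). From the y-coordinate of W, the parameter along the line is τ = (-5 − (-7))/(-2) = -1.
Then k = (-3) + (-1)·(1) = -4.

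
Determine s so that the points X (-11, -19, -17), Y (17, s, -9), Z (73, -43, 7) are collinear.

Direction XZ = (84, -24, 24). From the x-coordinate of Y, the parameter along the line is τ = (17 − (-11))/84 = 1/3.
Then s = (-19) + 1/3·(-24) = -27.

-27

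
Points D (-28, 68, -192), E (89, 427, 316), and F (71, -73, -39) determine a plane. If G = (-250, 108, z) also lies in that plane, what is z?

-707

Coplanarity requires DE · (DF × DG) = 0.
DE = (117, 359, 508), DF = (99, -141, 153); the triple product is linear in z with coefficient -52038 and constant term -36790866.
Setting it to zero: z = -707.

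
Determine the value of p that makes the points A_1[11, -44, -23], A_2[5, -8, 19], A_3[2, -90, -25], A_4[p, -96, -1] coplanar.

-7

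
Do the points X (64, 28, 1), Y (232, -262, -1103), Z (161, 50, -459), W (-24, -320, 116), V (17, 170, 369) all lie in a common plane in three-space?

The plane through X, Y, Z has normal n = XY × XZ = (157688, -29808, 31826) and equation n·P = 9289234.
Checking the remaining points: n·W = 9445864, n·V = 9357130.
Since n·W = 9445864 ≠ 9289234, W is off the plane and the points are not all coplanar.

No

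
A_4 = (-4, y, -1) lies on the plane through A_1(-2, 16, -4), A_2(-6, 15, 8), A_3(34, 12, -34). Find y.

16

A normal to the plane is n = A_1A_2 × A_1A_3 = (78, 312, 52).
A_4 lies in the plane iff n · A_1A_4 = 0.
This gives (312)y + (-4992) = 0, so y = 16.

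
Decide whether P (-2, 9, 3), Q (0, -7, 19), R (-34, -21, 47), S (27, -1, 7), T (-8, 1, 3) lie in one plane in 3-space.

No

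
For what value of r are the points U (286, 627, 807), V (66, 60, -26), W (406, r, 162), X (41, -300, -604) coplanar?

The points are coplanar iff UV · (UW × UX) = 0.
Expanding, this is linear in r: (106335)r + (-28072440) = 0.
So r = 264.

264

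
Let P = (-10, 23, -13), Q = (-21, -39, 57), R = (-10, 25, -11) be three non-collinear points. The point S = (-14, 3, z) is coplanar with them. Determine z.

15

Coplanarity requires PQ · (PR × PS) = 0.
PQ = (-11, -62, 70), PR = (0, 2, 2); the triple product is linear in z with coefficient -22 and constant term 330.
Setting it to zero: z = 15.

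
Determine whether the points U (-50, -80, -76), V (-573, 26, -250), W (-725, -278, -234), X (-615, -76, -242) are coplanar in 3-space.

Yes

A normal to the plane through U, V, W is n = UV × UW = (-51200, 34816, 175104).
The plane has equation n·P = -13533184. For X: n·X = -13533184.
Equal, so X lies in the plane and all four are coplanar.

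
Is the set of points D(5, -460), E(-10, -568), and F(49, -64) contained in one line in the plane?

DE = (-15, -108), DF = (44, 396).
Twice the signed area of △DEF is (-15)(396) − (-108)(44) = -1188.
The area is nonzero, so the three points are not collinear.

No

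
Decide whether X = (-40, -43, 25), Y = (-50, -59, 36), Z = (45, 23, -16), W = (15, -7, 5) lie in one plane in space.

No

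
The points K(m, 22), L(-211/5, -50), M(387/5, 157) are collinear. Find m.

-3/5

The three points are collinear iff det[KL; KM] = 0.
This determinant is linear in m: (-207)m + (-621/5) = 0, so m = -3/5.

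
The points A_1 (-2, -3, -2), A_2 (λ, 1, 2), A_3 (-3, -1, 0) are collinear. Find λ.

Collinearity requires A_1A_2 × A_1A_3 = 0; each component is linear in λ.
The y-component gives (-2)λ + (-8) = 0, so λ = -4.
The remaining components then also vanish.

-4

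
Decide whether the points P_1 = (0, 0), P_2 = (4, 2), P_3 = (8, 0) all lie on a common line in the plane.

P_1P_2 = (4, 2), P_1P_3 = (8, 0).
det[P_1P_2; P_1P_3] = (4)(0) − (2)(8) = -16.
The determinant is nonzero, so they are not collinear.

No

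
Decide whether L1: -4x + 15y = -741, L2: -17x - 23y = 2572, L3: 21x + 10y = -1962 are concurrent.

No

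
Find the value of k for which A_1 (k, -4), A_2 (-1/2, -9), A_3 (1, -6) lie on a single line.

Collinearity: (A_1 − A_2) must be parallel to (A_3 − A_2) = (3/2, 3).
Cross-multiplying the components: (k − (-1/2))·(3) = (5)·(3/2).
Solving gives k = 2.

2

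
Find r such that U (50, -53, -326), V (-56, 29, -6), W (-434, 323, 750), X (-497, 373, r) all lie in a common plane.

Normal to plane UVW: n = (-32088, -40824, -168); plane equation n·P = 614040.
Requiring n·X = 614040: (-168)r + (720384) = 614040.
So r = 633.

633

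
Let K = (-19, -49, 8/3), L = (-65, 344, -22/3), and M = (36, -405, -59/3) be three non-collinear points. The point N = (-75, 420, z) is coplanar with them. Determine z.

-20/3

A normal to the plane is n = KL × KM = (-12337, -4732/3, -5239).
N lies in the plane iff n · KN = 0.
This gives (-5239)z + (-104780/3) = 0, so z = -20/3.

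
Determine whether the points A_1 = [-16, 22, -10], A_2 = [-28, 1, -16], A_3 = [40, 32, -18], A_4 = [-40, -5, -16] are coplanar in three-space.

No

With A_1 as base: A_1A_2 = (-12, -21, -6), A_1A_3 = (56, 10, -8), A_1A_4 = (-24, -27, -6).
A_1A_3 × A_1A_4 = (-276, 528, -1272).
A_1A_2 · (A_1A_3 × A_1A_4) = -144.
Since -144 ≠ 0, the four points are not coplanar.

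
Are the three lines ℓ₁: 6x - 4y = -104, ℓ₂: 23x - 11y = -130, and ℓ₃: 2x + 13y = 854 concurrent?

The three lines meet at one point iff the augmented coefficient matrix [aᵢ bᵢ cᵢ] has rank < 3, i.e. its determinant vanishes.
Here the determinant is 0.
It vanishes, so the lines are concurrent at (24, 62).

Yes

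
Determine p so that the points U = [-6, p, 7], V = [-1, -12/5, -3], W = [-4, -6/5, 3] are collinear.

-2/5

Collinearity requires UV × UW = 0; each component is linear in p.
The x-component gives (-6)p + (-12/5) = 0, so p = -2/5.
The remaining components then also vanish.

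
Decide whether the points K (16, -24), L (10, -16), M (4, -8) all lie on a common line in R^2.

Yes

KL = (-6, 8), KM = (-12, 16).
det[KL; KM] = (-6)(16) − (8)(-12) = 0.
The determinant is zero, so the points are collinear.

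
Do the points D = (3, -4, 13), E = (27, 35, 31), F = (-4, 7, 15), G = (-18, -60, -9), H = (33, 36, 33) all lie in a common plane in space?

No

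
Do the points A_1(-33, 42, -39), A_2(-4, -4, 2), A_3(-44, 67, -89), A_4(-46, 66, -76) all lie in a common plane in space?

A normal to the plane through A_1, A_2, A_3 is n = A_1A_2 × A_1A_3 = (1275, 999, 219).
The plane has equation n·P = -8658. For A_4: n·A_4 = -9360.
-9360 ≠ -8658, so A_4 is off the plane.

No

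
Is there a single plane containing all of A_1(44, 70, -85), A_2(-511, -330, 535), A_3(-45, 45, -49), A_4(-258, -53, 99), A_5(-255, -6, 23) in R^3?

Yes

The plane through A_1, A_2, A_3 has normal n = A_1A_2 × A_1A_3 = (1100, -35200, -21725) and equation n·P = -568975.
Checking the remaining points: n·A_4 = -568975, n·A_5 = -568975.
All equal -568975, so all 5 points lie in one plane.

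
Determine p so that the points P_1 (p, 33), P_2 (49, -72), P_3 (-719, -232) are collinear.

553

The three points are collinear iff det[P_1P_2; P_1P_3] = 0.
This determinant is linear in p: (160)p + (-88480) = 0, so p = 553.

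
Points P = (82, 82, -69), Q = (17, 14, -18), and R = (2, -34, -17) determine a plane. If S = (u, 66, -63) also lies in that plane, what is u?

72

Coplanarity requires PQ · (PR × PS) = 0.
PQ = (-65, -68, 51), PR = (-80, -116, 52); the triple product is linear in u with coefficient 2380 and constant term -171360.
Setting it to zero: u = 72.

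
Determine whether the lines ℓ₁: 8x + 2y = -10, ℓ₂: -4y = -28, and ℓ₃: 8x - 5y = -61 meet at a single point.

Lines aᵢx + bᵢy = cᵢ with pairwise distinct directions are concurrent exactly when det[aᵢ bᵢ cᵢ] = 0.
Here the determinant is 64.
Nonzero, so no common point exists.

No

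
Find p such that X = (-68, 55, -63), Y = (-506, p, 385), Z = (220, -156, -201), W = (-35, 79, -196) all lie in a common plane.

278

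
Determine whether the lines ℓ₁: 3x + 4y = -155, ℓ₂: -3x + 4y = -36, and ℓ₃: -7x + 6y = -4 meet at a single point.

No

The three lines meet at one point iff the augmented coefficient matrix [aᵢ bᵢ cᵢ] has rank < 3, i.e. its determinant vanishes.
Here the determinant is 10.
Nonzero, so no common point exists.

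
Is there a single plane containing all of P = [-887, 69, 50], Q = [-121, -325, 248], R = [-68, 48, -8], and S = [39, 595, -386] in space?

Yes

The four points are coplanar iff the 3×3 determinant with rows PQ, PR, PS is zero.
Rows: (766, -394, 198), (819, -21, -58), (926, 526, -436).
Expanding along the first row: (766)(39664) − (-394)(-303376) + (198)(450240) = 0.
Zero determinant ⇒ coplanar.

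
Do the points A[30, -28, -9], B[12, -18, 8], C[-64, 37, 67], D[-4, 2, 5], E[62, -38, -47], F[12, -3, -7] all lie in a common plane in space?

No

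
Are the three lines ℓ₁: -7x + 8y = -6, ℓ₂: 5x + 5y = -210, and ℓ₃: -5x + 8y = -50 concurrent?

Yes

Lines aᵢx + bᵢy = cᵢ with pairwise distinct directions are concurrent exactly when det[aᵢ bᵢ cᵢ] = 0.
Here the determinant is 0.
It vanishes, so the lines are concurrent at (-22, -20).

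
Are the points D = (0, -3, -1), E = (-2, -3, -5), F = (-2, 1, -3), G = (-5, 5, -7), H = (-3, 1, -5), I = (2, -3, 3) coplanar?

Yes

The plane through D, E, F has normal n = DE × DF = (16, 4, -8) and equation n·P = -4.
Checking the remaining points: n·G = -4, n·H = -4, n·I = -4.
All equal -4, so all 6 points lie in one plane.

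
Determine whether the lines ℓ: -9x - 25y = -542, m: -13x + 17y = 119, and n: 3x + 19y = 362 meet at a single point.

The three lines meet at one point iff the augmented coefficient matrix [aᵢ bᵢ cᵢ] has rank < 3, i.e. its determinant vanishes.
Here the determinant is -96.
Nonzero, so no common point exists.

No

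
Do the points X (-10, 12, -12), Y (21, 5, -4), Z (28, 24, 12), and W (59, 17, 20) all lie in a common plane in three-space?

The four points are coplanar iff the 3×3 determinant with rows XY, XZ, XW is zero.
Rows: (31, -7, 8), (38, 12, 24), (69, 5, 32).
Expanding along the first row: (31)(264) − (-7)(-440) + (8)(-638) = 0.
Zero determinant ⇒ coplanar.

Yes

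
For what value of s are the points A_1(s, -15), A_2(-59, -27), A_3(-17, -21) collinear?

The three points are collinear iff det[A_1A_2; A_1A_3] = 0.
This determinant is linear in s: (-6)s + (150) = 0, so s = 25.

25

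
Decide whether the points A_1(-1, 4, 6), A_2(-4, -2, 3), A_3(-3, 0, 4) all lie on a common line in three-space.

Yes

A_1A_2 = (-3, -6, -3), A_1A_3 = (-2, -4, -2).
Each component of A_1A_3 is 2/3 times the corresponding component of A_1A_2, so A_1A_3 = 2/3·A_1A_2 and the points are collinear.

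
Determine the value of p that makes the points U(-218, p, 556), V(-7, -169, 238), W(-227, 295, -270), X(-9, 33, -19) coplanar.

The points are coplanar iff UV · (UW × UX) = 0.
Expanding, this is linear in p: (55524)p + (19711020) = 0.
So p = -355.

-355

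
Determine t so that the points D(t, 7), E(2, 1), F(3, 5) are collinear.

7/2

The three points are collinear iff det[DE; DF] = 0.
This determinant is linear in t: (-4)t + (14) = 0, so t = 7/2.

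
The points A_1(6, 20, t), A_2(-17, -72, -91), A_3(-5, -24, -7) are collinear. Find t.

Direction A_2A_3 = (12, 48, 84). From the x-coordinate of A_1, the parameter along the line is τ = (6 − (-17))/12 = 23/12.
Then t = (-91) + 23/12·(84) = 70.

70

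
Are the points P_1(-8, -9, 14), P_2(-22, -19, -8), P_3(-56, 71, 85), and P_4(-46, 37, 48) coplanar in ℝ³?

Yes

With P_1 as base: P_1P_2 = (-14, -10, -22), P_1P_3 = (-48, 80, 71), P_1P_4 = (-38, 46, 34).
P_1P_3 × P_1P_4 = (-546, -1066, 832).
P_1P_2 · (P_1P_3 × P_1P_4) = 0.
The scalar triple product vanishes, so the four points are coplanar.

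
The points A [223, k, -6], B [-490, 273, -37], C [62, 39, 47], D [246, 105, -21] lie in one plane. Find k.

87

Coplanarity ⇔ det[AB; AC; AD] = 0.
Expanding, this is linear in k: (-52992)k + (4610304) = 0.
So k = 87.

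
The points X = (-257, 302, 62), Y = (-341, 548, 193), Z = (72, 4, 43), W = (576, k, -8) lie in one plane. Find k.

-482

The points are coplanar iff XY · (XZ × XW) = 0.
Expanding, this is linear in k: (41503)k + (20004446) = 0.
So k = -482.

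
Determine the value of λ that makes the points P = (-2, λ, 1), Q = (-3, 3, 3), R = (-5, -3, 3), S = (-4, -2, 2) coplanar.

2

Coplanarity ⇔ det[PQ; PR; PS] = 0.
Expanding, this is linear in λ: (2)λ + (-4) = 0.
So λ = 2.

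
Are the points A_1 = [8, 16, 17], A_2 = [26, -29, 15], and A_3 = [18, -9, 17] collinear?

No

A_1A_2 = (18, -45, -2), A_1A_3 = (10, -25, 0).
A_1A_2 × A_1A_3 = (-50, -20, 0).
The cross product is nonzero, so the points do not lie on one line.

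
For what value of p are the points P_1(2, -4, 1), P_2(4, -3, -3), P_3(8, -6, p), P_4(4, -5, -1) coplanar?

Normal to plane P_1P_2P_4: n = (-6, -4, -4); plane equation n·P = 0.
Requiring n·P_3 = 0: (-4)p + (-24) = 0.
So p = -6.

-6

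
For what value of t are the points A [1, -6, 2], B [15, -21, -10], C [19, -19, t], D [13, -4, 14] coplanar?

-4

Coplanarity ⇔ det[AB; AC; AD] = 0.
Expanding, this is linear in t: (-208)t + (-832) = 0.
So t = -4.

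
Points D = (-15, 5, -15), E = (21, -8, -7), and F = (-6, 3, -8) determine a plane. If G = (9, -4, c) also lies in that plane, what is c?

-11

The plane through D, E, F has equation −75x − 180y + 45z = -450.
Substituting G: (45)c + (45) = -450, so c = -11.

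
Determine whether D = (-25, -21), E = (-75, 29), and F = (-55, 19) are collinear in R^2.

DE = (-50, 50), DF = (-30, 40).
If collinear, DF would be a scalar multiple of DE. But (-50)·(40) ≠ (50)·(-30) (difference -500), so they are not parallel; the points are not collinear.

No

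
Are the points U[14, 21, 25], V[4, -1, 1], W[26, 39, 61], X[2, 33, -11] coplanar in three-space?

No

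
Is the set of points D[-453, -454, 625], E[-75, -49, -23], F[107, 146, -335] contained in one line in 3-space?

Yes

DE = (378, 405, -648), DF = (560, 600, -960).
DE × DF = (0, 0, 0).
The cross product vanishes, so the three points are collinear.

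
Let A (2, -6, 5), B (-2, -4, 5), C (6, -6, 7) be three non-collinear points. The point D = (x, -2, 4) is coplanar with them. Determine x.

-8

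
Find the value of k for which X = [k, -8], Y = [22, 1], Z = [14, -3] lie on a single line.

Collinearity: (X − Y) must be parallel to (Z − Y) = (-8, -4).
Cross-multiplying the components: (k − 22)·(-4) = (-9)·(-8).
Solving gives k = 4.

4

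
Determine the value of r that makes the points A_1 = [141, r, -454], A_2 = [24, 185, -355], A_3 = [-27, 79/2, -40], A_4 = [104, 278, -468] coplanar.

Coplanarity ⇔ det[A_1A_2; A_1A_3; A_1A_4] = 0.
Expanding, this is linear in r: (-19437)r + (11565015/2) = 0.
So r = 595/2.

595/2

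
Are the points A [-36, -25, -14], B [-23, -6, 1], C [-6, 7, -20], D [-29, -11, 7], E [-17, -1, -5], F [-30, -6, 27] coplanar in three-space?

No

The plane through A, B, C has normal n = AB × AC = (-594, 528, -154) and equation n·P = 10340.
Checking the remaining points: n·D = 10340, n·E = 10340, n·F = 10494.
Since n·F = 10494 ≠ 10340, F is off the plane and the points are not all coplanar.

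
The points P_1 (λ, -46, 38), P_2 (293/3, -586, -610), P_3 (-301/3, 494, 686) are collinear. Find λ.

Direction P_2P_3 = (-198, 1080, 1296). From the y-coordinate of P_1, the parameter along the line is τ = (-46 − (-586))/1080 = 1/2.
Then λ = 293/3 + 1/2·(-198) = -4/3.

-4/3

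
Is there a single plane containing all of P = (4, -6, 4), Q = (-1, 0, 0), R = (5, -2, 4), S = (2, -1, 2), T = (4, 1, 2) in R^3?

No

The plane through P, Q, R has normal n = PQ × PR = (16, -4, -26) and equation n·X = -16.
Checking the remaining points: n·S = -16, n·T = 8.
Since n·T = 8 ≠ -16, T is off the plane and the points are not all coplanar.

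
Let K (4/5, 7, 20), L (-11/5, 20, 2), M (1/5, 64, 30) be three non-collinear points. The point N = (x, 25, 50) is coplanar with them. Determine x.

22/5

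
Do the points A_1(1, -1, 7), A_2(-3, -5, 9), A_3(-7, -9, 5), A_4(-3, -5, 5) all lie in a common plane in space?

A normal to the plane through A_1, A_2, A_3 is n = A_1A_2 × A_1A_3 = (24, -24, 0).
The plane has equation n·P = 48. For A_4: n·A_4 = 48.
Equal, so A_4 lies in the plane and all four are coplanar.

Yes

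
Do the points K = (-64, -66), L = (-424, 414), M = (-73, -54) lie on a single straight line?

Yes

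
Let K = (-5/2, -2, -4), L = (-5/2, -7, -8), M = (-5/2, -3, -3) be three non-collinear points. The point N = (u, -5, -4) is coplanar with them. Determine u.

-5/2

The plane through K, L, M has equation −9x = 45/2.
Substituting N: (-9)u + (0) = 45/2, so u = -5/2.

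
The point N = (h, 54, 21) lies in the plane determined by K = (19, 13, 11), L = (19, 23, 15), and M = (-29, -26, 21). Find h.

31

Coplanarity requires KL · (KM × KN) = 0.
KL = (0, 10, 4), KM = (-48, -39, 10); the triple product is linear in h with coefficient 256 and constant term -7936.
Setting it to zero: h = 31.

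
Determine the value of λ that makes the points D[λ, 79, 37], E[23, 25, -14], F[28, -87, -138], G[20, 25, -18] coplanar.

14

The points are coplanar iff DE · (DF × DG) = 0.
Expanding, this is linear in λ: (-448)λ + (6272) = 0.
So λ = 14.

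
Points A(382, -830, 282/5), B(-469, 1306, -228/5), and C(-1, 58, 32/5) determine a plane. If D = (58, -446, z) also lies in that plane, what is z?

-32/5

The plane through A, B, C has equation −16224x − 3484y + 62400z = 213512.
Substituting D: (62400)z + (612872) = 213512, so z = -32/5.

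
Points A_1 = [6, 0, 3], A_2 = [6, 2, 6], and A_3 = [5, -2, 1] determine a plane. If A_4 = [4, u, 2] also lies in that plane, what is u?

The plane through A_1, A_2, A_3 has equation 2x − 3y + 2z = 18.
Substituting A_4: (-3)u + (12) = 18, so u = -2.

-2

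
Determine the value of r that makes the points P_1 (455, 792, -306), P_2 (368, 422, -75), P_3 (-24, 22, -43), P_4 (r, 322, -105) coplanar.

Normal to plane P_1P_2P_3: n = (80560, -87768, -110240); plane equation n·P = 875984.
Requiring n·P_4 = 875984: (80560)r + (-16686096) = 875984.
So r = 218.

218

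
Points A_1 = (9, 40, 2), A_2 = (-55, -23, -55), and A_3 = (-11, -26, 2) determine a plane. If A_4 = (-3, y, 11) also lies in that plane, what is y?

-23

The plane through A_1, A_2, A_3 has equation −3762x + 1140y + 2964z = 17670.
Substituting A_4: (1140)y + (43890) = 17670, so y = -23.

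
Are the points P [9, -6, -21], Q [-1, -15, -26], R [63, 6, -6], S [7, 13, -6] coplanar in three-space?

A normal to the plane through P, Q, R is n = PQ × PR = (-75, -120, 366).
The plane has equation n·X = -7641. For S: n·S = -4281.
-4281 ≠ -7641, so S is off the plane.

No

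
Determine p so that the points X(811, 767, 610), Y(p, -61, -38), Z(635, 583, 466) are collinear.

19

Collinearity requires XY × XZ = 0; each component is linear in p.
The y-component gives (144)p + (-2736) = 0, so p = 19.
The remaining components then also vanish.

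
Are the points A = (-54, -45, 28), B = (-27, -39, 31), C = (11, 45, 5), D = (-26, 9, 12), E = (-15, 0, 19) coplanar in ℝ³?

The plane through A, B, C has normal n = AB × AC = (-408, 816, 2040) and equation n·P = 42432.
Checking the remaining points: n·D = 42432, n·E = 44880.
Since n·E = 44880 ≠ 42432, E is off the plane and the points are not all coplanar.

No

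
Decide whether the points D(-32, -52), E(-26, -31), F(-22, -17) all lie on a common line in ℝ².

DE = (6, 21), DF = (10, 35).
det[DE; DF] = (6)(35) − (21)(10) = 0.
The determinant is zero, so the points are collinear.

Yes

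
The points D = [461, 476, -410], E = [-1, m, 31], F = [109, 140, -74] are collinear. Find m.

35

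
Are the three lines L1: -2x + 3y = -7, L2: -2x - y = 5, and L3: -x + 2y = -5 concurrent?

Intersecting L1 and L2: solving the 2×2 system gives (x, y) = (-1, -3).
Substitute into L3: (-1)(-1) + (2)(-3) = -5.
This equals -5, so (-1, -3) lies on all three lines and they are concurrent.

Yes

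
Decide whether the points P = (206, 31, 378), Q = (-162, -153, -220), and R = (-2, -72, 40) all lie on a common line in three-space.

No

PQ = (-368, -184, -598), PR = (-208, -103, -338).
Comparing components 2 and 3: (-184)(-338) − (-598)(-103) = 598 ≠ 0, so PQ and PR are not parallel and the points are not collinear.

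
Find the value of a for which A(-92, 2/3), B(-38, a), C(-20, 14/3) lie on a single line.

11/3

The three points are collinear iff det[AB; AC] = 0.
This determinant is linear in a: (-72)a + (264) = 0, so a = 11/3.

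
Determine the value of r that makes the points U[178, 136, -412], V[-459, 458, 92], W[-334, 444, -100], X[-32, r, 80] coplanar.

Normal to plane UVW: n = (-54768, -59304, -31332); plane equation n·P = -4905264.
Requiring n·X = -4905264: (-59304)r + (-753984) = -4905264.
So r = 70.

70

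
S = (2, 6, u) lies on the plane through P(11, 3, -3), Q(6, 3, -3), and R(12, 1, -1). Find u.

-6

The plane through P, Q, R has equation 10y + 10z = 0.
Substituting S: (10)u + (60) = 0, so u = -6.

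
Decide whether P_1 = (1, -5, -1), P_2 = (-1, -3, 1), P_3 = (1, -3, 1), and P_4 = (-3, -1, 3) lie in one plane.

Yes

The four points are coplanar iff the 3×3 determinant with rows P_1P_2, P_1P_3, P_1P_4 is zero.
Rows: (-2, 2, 2), (0, 2, 2), (-4, 4, 4).
Expanding along the first row: (-2)(0) − (2)(8) + (2)(8) = 0.
Zero determinant ⇒ coplanar.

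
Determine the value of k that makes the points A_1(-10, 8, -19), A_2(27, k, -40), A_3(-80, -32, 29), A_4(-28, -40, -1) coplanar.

0

Coplanarity ⇔ det[A_1A_2; A_1A_3; A_1A_4] = 0.
Expanding, this is linear in k: (396)k + (0) = 0.
So k = 0.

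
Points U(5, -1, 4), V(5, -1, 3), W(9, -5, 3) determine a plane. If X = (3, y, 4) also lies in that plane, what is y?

1

Coplanarity requires UV · (UW × UX) = 0.
UV = (0, 0, -1), UW = (4, -4, -1); the triple product is linear in y with coefficient -4 and constant term 4.
Setting it to zero: y = 1.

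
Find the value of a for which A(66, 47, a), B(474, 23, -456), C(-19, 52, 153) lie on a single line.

48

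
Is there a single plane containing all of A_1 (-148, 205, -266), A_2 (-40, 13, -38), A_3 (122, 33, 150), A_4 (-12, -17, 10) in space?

With A_1 as base: A_1A_2 = (108, -192, 228), A_1A_3 = (270, -172, 416), A_1A_4 = (136, -222, 276).
A_1A_3 × A_1A_4 = (44880, -17944, -36548).
A_1A_2 · (A_1A_3 × A_1A_4) = -40656.
Since -40656 ≠ 0, the four points are not coplanar.

No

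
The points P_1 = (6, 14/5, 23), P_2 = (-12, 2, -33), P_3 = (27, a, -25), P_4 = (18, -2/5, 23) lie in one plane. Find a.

-38/5

Coplanarity ⇔ det[P_1P_2; P_1P_3; P_1P_4] = 0.
Expanding, this is linear in a: (672)a + (25536/5) = 0.
So a = -38/5.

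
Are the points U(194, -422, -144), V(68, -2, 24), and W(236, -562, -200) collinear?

UV = (-126, 420, 168), UW = (42, -140, -56).
UV × UW = (0, 0, 0).
The cross product vanishes, so the three points are collinear.

Yes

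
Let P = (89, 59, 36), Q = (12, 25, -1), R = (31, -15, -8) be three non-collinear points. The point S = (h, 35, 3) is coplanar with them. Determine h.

Coplanarity requires PQ · (PR × PS) = 0.
PQ = (-77, -34, -37), PR = (-58, -74, -44); the triple product is linear in h with coefficient -1242 and constant term 17388.
Setting it to zero: h = 14.

14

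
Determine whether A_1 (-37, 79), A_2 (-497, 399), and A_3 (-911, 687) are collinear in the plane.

Yes

A_1A_2 = (-460, 320), A_1A_3 = (-874, 608).
Twice the signed area of △A_1A_2A_3 is (-460)(608) − (320)(-874) = 0.
The triangle is degenerate (zero area), so the points are collinear.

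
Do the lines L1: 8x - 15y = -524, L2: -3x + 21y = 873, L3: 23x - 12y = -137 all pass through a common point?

Yes

Intersecting L1 and L2: solving the 2×2 system gives (x, y) = (17, 44).
Substitute into L3: (23)(17) + (-12)(44) = -137.
This equals -137, so (17, 44) lies on all three lines and they are concurrent.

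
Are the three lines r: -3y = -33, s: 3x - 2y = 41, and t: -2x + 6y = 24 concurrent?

Lines aᵢx + bᵢy = cᵢ with pairwise distinct directions are concurrent exactly when det[aᵢ bᵢ cᵢ] = 0.
Here the determinant is 0.
It vanishes, so the lines are concurrent at (21, 11).

Yes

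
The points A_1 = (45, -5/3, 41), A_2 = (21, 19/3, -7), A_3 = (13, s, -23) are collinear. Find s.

9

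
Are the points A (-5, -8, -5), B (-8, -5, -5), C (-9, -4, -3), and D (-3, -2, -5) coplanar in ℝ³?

No

A normal to the plane through A, B, C is n = AB × AC = (6, 6, 0).
The plane has equation n·P = -78. For D: n·D = -30.
-30 ≠ -78, so D is off the plane.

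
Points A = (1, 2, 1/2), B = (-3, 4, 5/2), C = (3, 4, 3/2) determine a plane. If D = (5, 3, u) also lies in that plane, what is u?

A normal to the plane is n = AB × AC = (-2, 8, -12).
D lies in the plane iff n · AD = 0.
This gives (-12)u + (6) = 0, so u = 1/2.

1/2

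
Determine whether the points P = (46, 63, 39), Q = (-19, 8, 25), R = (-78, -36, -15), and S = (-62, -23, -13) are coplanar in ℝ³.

No

The four points are coplanar iff the 3×3 determinant with rows PQ, PR, PS is zero.
Rows: (-65, -55, -14), (-124, -99, -54), (-108, -86, -52).
Expanding along the first row: (-65)(504) − (-55)(616) + (-14)(-28) = 1512.
Nonzero ⇒ not coplanar.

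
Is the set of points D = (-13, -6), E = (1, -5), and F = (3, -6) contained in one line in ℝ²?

DE = (14, 1), DF = (16, 0).
If collinear, DF would be a scalar multiple of DE. But (14)·(0) ≠ (1)·(16) (difference -16), so they are not parallel; the points are not collinear.

No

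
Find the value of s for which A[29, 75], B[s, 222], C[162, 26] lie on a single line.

The three points are collinear iff det[AB; AC] = 0.
This determinant is linear in s: (-49)s + (-18130) = 0, so s = -370.

-370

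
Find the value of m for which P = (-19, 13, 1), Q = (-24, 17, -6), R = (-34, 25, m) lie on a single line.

-20

Direction PQ = (-5, 4, -7). From the x-coordinate of R, the parameter along the line is τ = (-34 − (-19))/(-5) = 3.
Then m = 1 + 3·(-7) = -20.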